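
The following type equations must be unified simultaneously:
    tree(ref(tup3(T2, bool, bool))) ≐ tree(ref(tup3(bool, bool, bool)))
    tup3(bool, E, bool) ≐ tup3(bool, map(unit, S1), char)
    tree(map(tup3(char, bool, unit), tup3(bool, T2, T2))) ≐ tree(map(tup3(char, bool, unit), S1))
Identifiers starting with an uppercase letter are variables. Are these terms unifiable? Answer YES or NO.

NO

Decompose tree/1: ref(tup3(T2, bool, bool)) ≐ ref(tup3(bool, bool, bool)).
Decompose ref/1: tup3(T2, bool, bool) ≐ tup3(bool, bool, bool).
Decompose tup3/3: T2 ≐ bool,  bool ≐ bool,  bool ≐ bool.
Bind T2 := bool; substituting into the one remaining equation that mentions T2 gives: tree(map(tup3(char, bool, unit), tup3(bool, bool, bool))) ≐ tree(map(tup3(char, bool, unit), S1)).
Delete trivial equation bool ≐ bool.
Delete trivial equation bool ≐ bool.
Decompose tup3/3: bool ≐ bool,  E ≐ map(unit, S1),  bool ≐ char.
Delete trivial equation bool ≐ bool.
Bind E := map(unit, S1); no other remaining equation mentions E.
Clash: constants bool and char differ; no unifier exists.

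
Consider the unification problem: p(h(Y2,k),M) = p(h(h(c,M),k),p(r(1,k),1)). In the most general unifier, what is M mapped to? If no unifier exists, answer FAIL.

p(r(1,k),1)

Decompose p/2: h(Y2,k) = h(h(c,M),k),  M = p(r(1,k),1).
Decompose h/2: Y2 = h(c,M),  k = k.
Bind Y2 := h(c,M); no other remaining equation mentions Y2.
Delete trivial equation k = k.
Bind M := p(r(1,k),1). Substituting into the earlier binding gives Y2 := h(c,p(r(1,k),1)).
MGU = { Y2 := h(c,p(r(1,k),1)), M := p(r(1,k),1) }, so M := p(r(1,k),1).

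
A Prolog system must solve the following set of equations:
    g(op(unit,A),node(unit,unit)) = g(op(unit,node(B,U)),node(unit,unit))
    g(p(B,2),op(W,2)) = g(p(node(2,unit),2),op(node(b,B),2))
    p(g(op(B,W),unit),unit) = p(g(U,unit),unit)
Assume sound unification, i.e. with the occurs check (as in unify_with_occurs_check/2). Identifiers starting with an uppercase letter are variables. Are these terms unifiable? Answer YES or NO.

Decompose g/2: op(unit,A) = op(unit,node(B,U)),  node(unit,unit) = node(unit,unit).
Decompose op/2: unit = unit,  A = node(B,U).
Delete trivial equation unit = unit.
Bind A := node(B,U); no other remaining equation mentions A.
Delete trivial equation node(unit,unit) = node(unit,unit).
Decompose g/2: p(B,2) = p(node(2,unit),2),  op(W,2) = op(node(b,B),2).
Decompose p/2: B = node(2,unit),  2 = 2.
Bind B := node(2,unit); substituting into the 2 remaining equations that mention B gives: op(W,2) = op(node(b,node(2,unit)),2),  p(g(op(node(2,unit),W),unit),unit) = p(g(U,unit),unit). Substituting into the earlier binding gives A := node(node(2,unit),U).
Delete trivial equation 2 = 2.
Decompose op/2: W = node(b,node(2,unit)),  2 = 2.
Bind W := node(b,node(2,unit)); substituting into the one remaining equation that mentions W gives: p(g(op(node(2,unit),node(b,node(2,unit))),unit),unit) = p(g(U,unit),unit).
Delete trivial equation 2 = 2.
Decompose p/2: g(op(node(2,unit),node(b,node(2,unit))),unit) = g(U,unit),  unit = unit.
Decompose g/2: op(node(2,unit),node(b,node(2,unit))) = U,  unit = unit.
Bind U := op(node(2,unit),node(b,node(2,unit))); no other remaining equation mentions U. Substituting into the earlier binding gives A := node(node(2,unit),op(node(2,unit),node(b,node(2,unit)))).
Delete trivial equation unit = unit.
Delete trivial equation unit = unit.
No equations remain and no clash or occurs-check failure arose, so a unifier exists.

YES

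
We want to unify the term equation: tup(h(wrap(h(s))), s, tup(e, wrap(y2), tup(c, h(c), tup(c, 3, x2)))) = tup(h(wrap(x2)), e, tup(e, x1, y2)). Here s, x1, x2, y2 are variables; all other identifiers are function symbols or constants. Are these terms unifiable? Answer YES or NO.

YES

Decompose tup/3: h(wrap(h(s))) = h(wrap(x2)),  s = e,  tup(e, wrap(y2), tup(c, h(c), tup(c, 3, x2))) = tup(e, x1, y2).
Decompose h/1: wrap(h(s)) = wrap(x2).
Decompose wrap/1: h(s) = x2.
Bind x2 := h(s); substituting into the one remaining equation that mentions x2 gives: tup(e, wrap(y2), tup(c, h(c), tup(c, 3, h(s)))) = tup(e, x1, y2).
Bind s := e; substituting into the remaining equation gives: tup(e, wrap(y2), tup(c, h(c), tup(c, 3, h(e)))) = tup(e, x1, y2). Substituting into the earlier binding gives x2 := h(e).
Decompose tup/3: e = e,  wrap(y2) = x1,  tup(c, h(c), tup(c, 3, h(e))) = y2.
Delete trivial equation e = e.
Bind x1 := wrap(y2); no other remaining equation mentions x1.
Bind y2 := tup(c, h(c), tup(c, 3, h(e))). Substituting into the earlier binding gives x1 := wrap(tup(c, h(c), tup(c, 3, h(e)))).
No equations remain and no clash or occurs-check failure arose, so a unifier exists.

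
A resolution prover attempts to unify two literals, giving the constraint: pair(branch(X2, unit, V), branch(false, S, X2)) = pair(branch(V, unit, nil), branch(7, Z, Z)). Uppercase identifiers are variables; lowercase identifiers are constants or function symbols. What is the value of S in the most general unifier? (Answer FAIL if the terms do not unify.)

FAIL

Decompose pair/2: branch(X2, unit, V) = branch(V, unit, nil),  branch(false, S, X2) = branch(7, Z, Z).
Decompose branch/3: X2 = V,  unit = unit,  V = nil.
Bind X2 := V; substituting into the one remaining equation that mentions X2 gives: branch(false, S, V) = branch(7, Z, Z).
Delete trivial equation unit = unit.
Bind V := nil; substituting into the remaining equation gives: branch(false, S, nil) = branch(7, Z, Z). Substituting into the earlier binding gives X2 := nil.
Decompose branch/3: false = 7,  S = Z,  nil = Z.
Clash: constants false and 7 differ; no unifier exists.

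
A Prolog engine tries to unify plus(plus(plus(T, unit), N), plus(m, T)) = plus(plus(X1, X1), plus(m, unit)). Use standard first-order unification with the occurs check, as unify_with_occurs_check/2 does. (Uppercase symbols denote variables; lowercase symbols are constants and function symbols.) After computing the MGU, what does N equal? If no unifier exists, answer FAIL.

plus(unit, unit)

Decompose plus/2: plus(plus(T, unit), N) = plus(X1, X1),  plus(m, T) = plus(m, unit).
Decompose plus/2: plus(T, unit) = X1,  N = X1.
Bind X1 := plus(T, unit); substituting into the one remaining equation that mentions X1 gives: N = plus(T, unit).
Bind N := plus(T, unit); no other remaining equation mentions N.
Decompose plus/2: m = m,  T = unit.
Delete trivial equation m = m.
Bind T := unit. Substituting into the earlier bindings gives X1 := plus(unit, unit), N := plus(unit, unit).
MGU = { X1 = plus(unit, unit), N = plus(unit, unit), T = unit }, so N = plus(unit, unit).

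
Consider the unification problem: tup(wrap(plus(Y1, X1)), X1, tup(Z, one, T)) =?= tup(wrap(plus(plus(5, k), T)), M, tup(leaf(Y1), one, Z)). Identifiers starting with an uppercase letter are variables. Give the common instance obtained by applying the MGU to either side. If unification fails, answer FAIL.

tup(wrap(plus(plus(5, k), leaf(plus(5, k)))), leaf(plus(5, k)), tup(leaf(plus(5, k)), one, leaf(plus(5, k))))

Decompose tup/3: wrap(plus(Y1, X1)) =?= wrap(plus(plus(5, k), T)),  X1 =?= M,  tup(Z, one, T) =?= tup(leaf(Y1), one, Z).
Decompose wrap/1: plus(Y1, X1) =?= plus(plus(5, k), T).
Decompose plus/2: Y1 =?= plus(5, k),  X1 =?= T.
Bind Y1 := plus(5, k); substituting into the one remaining equation that mentions Y1 gives: tup(Z, one, T) =?= tup(leaf(plus(5, k)), one, Z).
Bind X1 := T; substituting into the one remaining equation that mentions X1 gives: T =?= M.
Bind T := M; substituting into the remaining equation gives: tup(Z, one, M) =?= tup(leaf(plus(5, k)), one, Z). Substituting into the earlier binding gives X1 := M.
Decompose tup/3: Z =?= leaf(plus(5, k)),  one =?= one,  M =?= Z.
Bind Z := leaf(plus(5, k)); substituting into the one remaining equation that mentions Z gives: M =?= leaf(plus(5, k)).
Delete trivial equation one =?= one.
Bind M := leaf(plus(5, k)). Substituting into the earlier bindings gives X1 := leaf(plus(5, k)), T := leaf(plus(5, k)).
Applying the MGU to either side gives tup(wrap(plus(plus(5, k), leaf(plus(5, k)))), leaf(plus(5, k)), tup(leaf(plus(5, k)), one, leaf(plus(5, k)))).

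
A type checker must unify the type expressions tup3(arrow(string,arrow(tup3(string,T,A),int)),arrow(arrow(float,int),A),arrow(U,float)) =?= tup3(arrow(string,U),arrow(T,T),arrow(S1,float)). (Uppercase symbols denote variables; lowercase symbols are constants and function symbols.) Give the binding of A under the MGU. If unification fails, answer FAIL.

Decompose tup3/3: arrow(string,arrow(tup3(string,T,A),int)) =?= arrow(string,U),  arrow(arrow(float,int),A) =?= arrow(T,T),  arrow(U,float) =?= arrow(S1,float).
Decompose arrow/2: string =?= string,  arrow(tup3(string,T,A),int) =?= U.
Delete trivial equation string =?= string.
Bind U := arrow(tup3(string,T,A),int); substituting into the one remaining equation that mentions U gives: arrow(arrow(tup3(string,T,A),int),float) =?= arrow(S1,float).
Decompose arrow/2: arrow(float,int) =?= T,  A =?= T.
Bind T := arrow(float,int); substituting into the remaining equations gives: A =?= arrow(float,int),  arrow(arrow(tup3(string,arrow(float,int),A),int),float) =?= arrow(S1,float). Substituting into the earlier binding gives U := arrow(tup3(string,arrow(float,int),A),int).
Bind A := arrow(float,int); substituting into the remaining equation gives: arrow(arrow(tup3(string,arrow(float,int),arrow(float,int)),int),float) =?= arrow(S1,float). Substituting into the earlier binding gives U := arrow(tup3(string,arrow(float,int),arrow(float,int)),int).
Decompose arrow/2: arrow(tup3(string,arrow(float,int),arrow(float,int)),int) =?= S1,  float =?= float.
Bind S1 := arrow(tup3(string,arrow(float,int),arrow(float,int)),int); no other remaining equation mentions S1.
Delete trivial equation float =?= float.
MGU = { U ↦ arrow(tup3(string,arrow(float,int),arrow(float,int)),int), T ↦ arrow(float,int), A ↦ arrow(float,int), S1 ↦ arrow(tup3(string,arrow(float,int),arrow(float,int)),int) }, so A ↦ arrow(float,int).

arrow(float,int)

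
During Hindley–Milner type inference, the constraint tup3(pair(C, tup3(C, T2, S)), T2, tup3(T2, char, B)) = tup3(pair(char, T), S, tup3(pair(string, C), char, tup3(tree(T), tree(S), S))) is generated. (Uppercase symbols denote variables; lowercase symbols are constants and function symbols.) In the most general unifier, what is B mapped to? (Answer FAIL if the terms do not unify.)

Decompose tup3/3: pair(C, tup3(C, T2, S)) = pair(char, T),  T2 = S,  tup3(T2, char, B) = tup3(pair(string, C), char, tup3(tree(T), tree(S), S)).
Decompose pair/2: C = char,  tup3(C, T2, S) = T.
Bind C := char; substituting into the 2 remaining equations that mention C gives: tup3(char, T2, S) = T,  tup3(T2, char, B) = tup3(pair(string, char), char, tup3(tree(T), tree(S), S)).
Bind T := tup3(char, T2, S); substituting into the one remaining equation that mentions T gives: tup3(T2, char, B) = tup3(pair(string, char), char, tup3(tree(tup3(char, T2, S)), tree(S), S)).
Bind T2 := S; substituting into the remaining equation gives: tup3(S, char, B) = tup3(pair(string, char), char, tup3(tree(tup3(char, S, S)), tree(S), S)). Substituting into the earlier binding gives T := tup3(char, S, S).
Decompose tup3/3: S = pair(string, char),  char = char,  B = tup3(tree(tup3(char, S, S)), tree(S), S).
Bind S := pair(string, char); substituting into the one remaining equation that mentions S gives: B = tup3(tree(tup3(char, pair(string, char), pair(string, char))), tree(pair(string, char)), pair(string, char)). Substituting into the earlier bindings gives T := tup3(char, pair(string, char), pair(string, char)), T2 := pair(string, char).
Delete trivial equation char = char.
Bind B := tup3(tree(tup3(char, pair(string, char), pair(string, char))), tree(pair(string, char)), pair(string, char)).
MGU = { C ↦ char, T ↦ tup3(char, pair(string, char), pair(string, char)), T2 ↦ pair(string, char), S ↦ pair(string, char), B ↦ tup3(tree(tup3(char, pair(string, char), pair(string, char))), tree(pair(string, char)), pair(string, char)) }, so B ↦ tup3(tree(tup3(char, pair(string, char), pair(string, char))), tree(pair(string, char)), pair(string, char)).

tup3(tree(tup3(char, pair(string, char), pair(string, char))), tree(pair(string, char)), pair(string, char))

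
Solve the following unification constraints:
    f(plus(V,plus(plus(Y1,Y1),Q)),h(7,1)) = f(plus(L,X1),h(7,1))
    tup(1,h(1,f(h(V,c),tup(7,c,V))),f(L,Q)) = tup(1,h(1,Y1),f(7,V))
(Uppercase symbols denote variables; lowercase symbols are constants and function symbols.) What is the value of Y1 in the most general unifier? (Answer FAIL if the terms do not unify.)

f(h(7,c),tup(7,c,7))

Decompose f/2: plus(V,plus(plus(Y1,Y1),Q)) = plus(L,X1),  h(7,1) = h(7,1).
Decompose plus/2: V = L,  plus(plus(Y1,Y1),Q) = X1.
Bind V := L; substituting into the one remaining equation that mentions V gives: tup(1,h(1,f(h(L,c),tup(7,c,L))),f(L,Q)) = tup(1,h(1,Y1),f(7,L)).
Bind X1 := plus(plus(Y1,Y1),Q); no other remaining equation mentions X1.
Delete trivial equation h(7,1) = h(7,1).
Decompose tup/3: 1 = 1,  h(1,f(h(L,c),tup(7,c,L))) = h(1,Y1),  f(L,Q) = f(7,L).
Delete trivial equation 1 = 1.
Decompose h/2: 1 = 1,  f(h(L,c),tup(7,c,L)) = Y1.
Delete trivial equation 1 = 1.
Bind Y1 := f(h(L,c),tup(7,c,L)); no other remaining equation mentions Y1. Substituting into the earlier binding gives X1 := plus(plus(f(h(L,c),tup(7,c,L)),f(h(L,c),tup(7,c,L))),Q).
Decompose f/2: L = 7,  Q = L.
Bind L := 7; substituting into the remaining equation gives: Q = 7. Substituting into the earlier bindings gives V := 7, X1 := plus(plus(f(h(7,c),tup(7,c,7)),f(h(7,c),tup(7,c,7))),Q), Y1 := f(h(7,c),tup(7,c,7)).
Bind Q := 7. Substituting into the earlier binding gives X1 := plus(plus(f(h(7,c),tup(7,c,7)),f(h(7,c),tup(7,c,7))),7).
MGU = { V := 7, X1 := plus(plus(f(h(7,c),tup(7,c,7)),f(h(7,c),tup(7,c,7))),7), Y1 := f(h(7,c),tup(7,c,7)), L := 7, Q := 7 }, so Y1 := f(h(7,c),tup(7,c,7)).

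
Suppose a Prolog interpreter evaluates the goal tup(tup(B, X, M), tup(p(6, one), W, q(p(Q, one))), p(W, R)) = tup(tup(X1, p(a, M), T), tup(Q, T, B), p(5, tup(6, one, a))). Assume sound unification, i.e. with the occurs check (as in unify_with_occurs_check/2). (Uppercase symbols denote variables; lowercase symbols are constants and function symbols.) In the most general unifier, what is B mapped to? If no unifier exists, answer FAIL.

Decompose tup/3: tup(B, X, M) = tup(X1, p(a, M), T),  tup(p(6, one), W, q(p(Q, one))) = tup(Q, T, B),  p(W, R) = p(5, tup(6, one, a)).
Decompose tup/3: B = X1,  X = p(a, M),  M = T.
Bind B := X1; substituting into the one remaining equation that mentions B gives: tup(p(6, one), W, q(p(Q, one))) = tup(Q, T, X1).
Bind X := p(a, M); no other remaining equation mentions X.
Bind M := T; no other remaining equation mentions M. Substituting into the earlier binding gives X := p(a, T).
Decompose tup/3: p(6, one) = Q,  W = T,  q(p(Q, one)) = X1.
Bind Q := p(6, one); substituting into the one remaining equation that mentions Q gives: q(p(p(6, one), one)) = X1.
Bind W := T; substituting into the one remaining equation that mentions W gives: p(T, R) = p(5, tup(6, one, a)).
Bind X1 := q(p(p(6, one), one)); no other remaining equation mentions X1. Substituting into the earlier binding gives B := q(p(p(6, one), one)).
Decompose p/2: T = 5,  R = tup(6, one, a).
Bind T := 5; no other remaining equation mentions T. Substituting into the earlier bindings gives X := p(a, 5), M := 5, W := 5.
Bind R := tup(6, one, a).
MGU = { B -> q(p(p(6, one), one)), X -> p(a, 5), M -> 5, Q -> p(6, one), W -> 5, X1 -> q(p(p(6, one), one)), T -> 5, R -> tup(6, one, a) }, so B -> q(p(p(6, one), one)).

q(p(p(6, one), one))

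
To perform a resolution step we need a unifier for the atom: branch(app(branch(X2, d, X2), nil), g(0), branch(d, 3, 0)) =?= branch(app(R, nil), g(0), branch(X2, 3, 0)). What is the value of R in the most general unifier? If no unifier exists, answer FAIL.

branch(d, d, d)

Decompose branch/3: app(branch(X2, d, X2), nil) =?= app(R, nil),  g(0) =?= g(0),  branch(d, 3, 0) =?= branch(X2, 3, 0).
Decompose app/2: branch(X2, d, X2) =?= R,  nil =?= nil.
Bind R := branch(X2, d, X2); no other remaining equation mentions R.
Delete trivial equation nil =?= nil.
Delete trivial equation g(0) =?= g(0).
Decompose branch/3: d =?= X2,  3 =?= 3,  0 =?= 0.
Bind X2 := d; no other remaining equation mentions X2. Substituting into the earlier binding gives R := branch(d, d, d).
Delete trivial equation 3 =?= 3.
Delete trivial equation 0 =?= 0.
MGU = { R -> branch(d, d, d), X2 -> d }, so R -> branch(d, d, d).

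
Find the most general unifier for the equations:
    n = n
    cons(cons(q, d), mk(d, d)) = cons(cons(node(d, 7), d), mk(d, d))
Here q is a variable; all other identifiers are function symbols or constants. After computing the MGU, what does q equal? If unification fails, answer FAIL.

node(d, 7)

Delete trivial equation n = n.
Decompose cons/2: cons(q, d) = cons(node(d, 7), d),  mk(d, d) = mk(d, d).
Decompose cons/2: q = node(d, 7),  d = d.
Bind q := node(d, 7); no other remaining equation mentions q.
Delete trivial equation d = d.
Delete trivial equation mk(d, d) = mk(d, d).
MGU = { q ↦ node(d, 7) }, so q ↦ node(d, 7).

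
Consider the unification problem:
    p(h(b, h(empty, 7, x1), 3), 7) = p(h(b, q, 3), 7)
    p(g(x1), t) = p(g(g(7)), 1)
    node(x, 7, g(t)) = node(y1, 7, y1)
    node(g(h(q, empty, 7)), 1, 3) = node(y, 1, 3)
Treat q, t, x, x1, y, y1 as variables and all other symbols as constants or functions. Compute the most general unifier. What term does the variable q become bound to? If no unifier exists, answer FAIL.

Decompose p/2: h(b, h(empty, 7, x1), 3) = h(b, q, 3),  7 = 7.
Decompose h/3: b = b,  h(empty, 7, x1) = q,  3 = 3.
Delete trivial equation b = b.
Bind q := h(empty, 7, x1); substituting into the one remaining equation that mentions q gives: node(g(h(h(empty, 7, x1), empty, 7)), 1, 3) = node(y, 1, 3).
Delete trivial equation 3 = 3.
Delete trivial equation 7 = 7.
Decompose p/2: g(x1) = g(g(7)),  t = 1.
Decompose g/1: x1 = g(7).
Bind x1 := g(7); substituting into the one remaining equation that mentions x1 gives: node(g(h(h(empty, 7, g(7)), empty, 7)), 1, 3) = node(y, 1, 3). Substituting into the earlier binding gives q := h(empty, 7, g(7)).
Bind t := 1; substituting into the one remaining equation that mentions t gives: node(x, 7, g(1)) = node(y1, 7, y1).
Decompose node/3: x = y1,  7 = 7,  g(1) = y1.
Bind x := y1; no other remaining equation mentions x.
Delete trivial equation 7 = 7.
Bind y1 := g(1); no other remaining equation mentions y1. Substituting into the earlier binding gives x := g(1).
Decompose node/3: g(h(h(empty, 7, g(7)), empty, 7)) = y,  1 = 1,  3 = 3.
Bind y := g(h(h(empty, 7, g(7)), empty, 7)); no other remaining equation mentions y.
Delete trivial equation 1 = 1.
Delete trivial equation 3 = 3.
MGU = { q ↦ h(empty, 7, g(7)), x1 ↦ g(7), t ↦ 1, x ↦ g(1), y1 ↦ g(1), y ↦ g(h(h(empty, 7, g(7)), empty, 7)) }, so q ↦ h(empty, 7, g(7)).

h(empty, 7, g(7))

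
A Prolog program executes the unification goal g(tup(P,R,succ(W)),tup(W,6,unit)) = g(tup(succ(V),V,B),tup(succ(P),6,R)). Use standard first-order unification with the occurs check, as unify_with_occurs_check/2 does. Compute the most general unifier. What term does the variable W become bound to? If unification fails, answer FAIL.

Decompose g/2: tup(P,R,succ(W)) = tup(succ(V),V,B),  tup(W,6,unit) = tup(succ(P),6,R).
Decompose tup/3: P = succ(V),  R = V,  succ(W) = B.
Bind P := succ(V); substituting into the one remaining equation that mentions P gives: tup(W,6,unit) = tup(succ(succ(V)),6,R).
Bind R := V; substituting into the one remaining equation that mentions R gives: tup(W,6,unit) = tup(succ(succ(V)),6,V).
Bind B := succ(W); no other remaining equation mentions B.
Decompose tup/3: W = succ(succ(V)),  6 = 6,  unit = V.
Bind W := succ(succ(V)); no other remaining equation mentions W. Substituting into the earlier binding gives B := succ(succ(succ(V))).
Delete trivial equation 6 = 6.
Bind V := unit. Substituting into the earlier bindings gives P := succ(unit), R := unit, B := succ(succ(succ(unit))), W := succ(succ(unit)).
MGU = { P -> succ(unit), R -> unit, B -> succ(succ(succ(unit))), W -> succ(succ(unit)), V -> unit }, so W -> succ(succ(unit)).

succ(succ(unit))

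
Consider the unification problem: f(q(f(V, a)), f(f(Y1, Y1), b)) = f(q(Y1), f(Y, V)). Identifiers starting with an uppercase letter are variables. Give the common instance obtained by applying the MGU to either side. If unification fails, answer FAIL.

f(q(f(b, a)), f(f(f(b, a), f(b, a)), b))

Decompose f/2: q(f(V, a)) = q(Y1),  f(f(Y1, Y1), b) = f(Y, V).
Decompose q/1: f(V, a) = Y1.
Bind Y1 := f(V, a); substituting into the remaining equation gives: f(f(f(V, a), f(V, a)), b) = f(Y, V).
Decompose f/2: f(f(V, a), f(V, a)) = Y,  b = V.
Bind Y := f(f(V, a), f(V, a)); no other remaining equation mentions Y.
Bind V := b. Substituting into the earlier bindings gives Y1 := f(b, a), Y := f(f(b, a), f(b, a)).
Applying the MGU to either side gives f(q(f(b, a)), f(f(f(b, a), f(b, a)), b)).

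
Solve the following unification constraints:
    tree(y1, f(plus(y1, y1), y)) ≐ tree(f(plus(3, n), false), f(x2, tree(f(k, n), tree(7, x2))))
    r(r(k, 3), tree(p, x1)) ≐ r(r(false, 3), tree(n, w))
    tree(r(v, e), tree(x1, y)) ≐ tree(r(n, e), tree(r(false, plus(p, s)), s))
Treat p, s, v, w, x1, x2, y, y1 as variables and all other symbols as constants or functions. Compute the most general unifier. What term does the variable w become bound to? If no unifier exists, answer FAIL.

FAIL

Decompose tree/2: y1 ≐ f(plus(3, n), false),  f(plus(y1, y1), y) ≐ f(x2, tree(f(k, n), tree(7, x2))).
Bind y1 := f(plus(3, n), false); substituting into the one remaining equation that mentions y1 gives: f(plus(f(plus(3, n), false), f(plus(3, n), false)), y) ≐ f(x2, tree(f(k, n), tree(7, x2))).
Decompose f/2: plus(f(plus(3, n), false), f(plus(3, n), false)) ≐ x2,  y ≐ tree(f(k, n), tree(7, x2)).
Bind x2 := plus(f(plus(3, n), false), f(plus(3, n), false)); substituting into the one remaining equation that mentions x2 gives: y ≐ tree(f(k, n), tree(7, plus(f(plus(3, n), false), f(plus(3, n), false)))).
Bind y := tree(f(k, n), tree(7, plus(f(plus(3, n), false), f(plus(3, n), false)))); substituting into the one remaining equation that mentions y gives: tree(r(v, e), tree(x1, tree(f(k, n), tree(7, plus(f(plus(3, n), false), f(plus(3, n), false)))))) ≐ tree(r(n, e), tree(r(false, plus(p, s)), s)).
Decompose r/2: r(k, 3) ≐ r(false, 3),  tree(p, x1) ≐ tree(n, w).
Decompose r/2: k ≐ false,  3 ≐ 3.
Clash: constants k and false differ; no unifier exists.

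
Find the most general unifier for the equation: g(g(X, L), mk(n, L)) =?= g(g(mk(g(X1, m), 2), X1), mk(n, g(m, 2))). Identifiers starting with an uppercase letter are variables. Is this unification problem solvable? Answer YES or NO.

Decompose g/2: g(X, L) =?= g(mk(g(X1, m), 2), X1),  mk(n, L) =?= mk(n, g(m, 2)).
Decompose g/2: X =?= mk(g(X1, m), 2),  L =?= X1.
Bind X := mk(g(X1, m), 2); no other remaining equation mentions X.
Bind L := X1; substituting into the remaining equation gives: mk(n, X1) =?= mk(n, g(m, 2)).
Decompose mk/2: n =?= n,  X1 =?= g(m, 2).
Delete trivial equation n =?= n.
Bind X1 := g(m, 2). Substituting into the earlier bindings gives X := mk(g(g(m, 2), m), 2), L := g(m, 2).
No equations remain and no clash or occurs-check failure arose, so a unifier exists.

YES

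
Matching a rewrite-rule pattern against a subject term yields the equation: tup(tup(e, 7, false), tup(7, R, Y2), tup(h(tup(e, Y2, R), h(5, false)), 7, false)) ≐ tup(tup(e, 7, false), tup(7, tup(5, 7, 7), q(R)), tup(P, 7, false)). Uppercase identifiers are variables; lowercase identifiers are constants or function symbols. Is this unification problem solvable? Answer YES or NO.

YES

Decompose tup/3: tup(e, 7, false) ≐ tup(e, 7, false),  tup(7, R, Y2) ≐ tup(7, tup(5, 7, 7), q(R)),  tup(h(tup(e, Y2, R), h(5, false)), 7, false) ≐ tup(P, 7, false).
Delete trivial equation tup(e, 7, false) ≐ tup(e, 7, false).
Decompose tup/3: 7 ≐ 7,  R ≐ tup(5, 7, 7),  Y2 ≐ q(R).
Delete trivial equation 7 ≐ 7.
Bind R := tup(5, 7, 7); substituting into the remaining equations gives: Y2 ≐ q(tup(5, 7, 7)),  tup(h(tup(e, Y2, tup(5, 7, 7)), h(5, false)), 7, false) ≐ tup(P, 7, false).
Bind Y2 := q(tup(5, 7, 7)); substituting into the remaining equation gives: tup(h(tup(e, q(tup(5, 7, 7)), tup(5, 7, 7)), h(5, false)), 7, false) ≐ tup(P, 7, false).
Decompose tup/3: h(tup(e, q(tup(5, 7, 7)), tup(5, 7, 7)), h(5, false)) ≐ P,  7 ≐ 7,  false ≐ false.
Bind P := h(tup(e, q(tup(5, 7, 7)), tup(5, 7, 7)), h(5, false)); no other remaining equation mentions P.
Delete trivial equation 7 ≐ 7.
Delete trivial equation false ≐ false.
No equations remain and no clash or occurs-check failure arose, so a unifier exists.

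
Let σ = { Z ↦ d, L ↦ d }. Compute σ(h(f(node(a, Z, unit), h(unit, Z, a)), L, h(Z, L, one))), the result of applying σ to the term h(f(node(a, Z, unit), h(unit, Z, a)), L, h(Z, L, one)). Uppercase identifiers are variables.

Replace each occurrence of Z with d.
Replace each occurrence of L with d.
Result: h(f(node(a, d, unit), h(unit, d, a)), d, h(d, d, one)).

h(f(node(a, d, unit), h(unit, d, a)), d, h(d, d, one))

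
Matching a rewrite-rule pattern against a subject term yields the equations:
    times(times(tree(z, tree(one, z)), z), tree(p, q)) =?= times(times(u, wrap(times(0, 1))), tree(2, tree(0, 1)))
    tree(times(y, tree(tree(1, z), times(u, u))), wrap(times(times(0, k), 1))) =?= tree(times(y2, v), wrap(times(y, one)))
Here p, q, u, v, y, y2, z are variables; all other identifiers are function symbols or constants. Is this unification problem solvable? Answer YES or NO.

NO

Decompose times/2: times(tree(z, tree(one, z)), z) =?= times(u, wrap(times(0, 1))),  tree(p, q) =?= tree(2, tree(0, 1)).
Decompose times/2: tree(z, tree(one, z)) =?= u,  z =?= wrap(times(0, 1)).
Bind u := tree(z, tree(one, z)); substituting into the one remaining equation that mentions u gives: tree(times(y, tree(tree(1, z), times(tree(z, tree(one, z)), tree(z, tree(one, z))))), wrap(times(times(0, k), 1))) =?= tree(times(y2, v), wrap(times(y, one))).
Bind z := wrap(times(0, 1)); substituting into the one remaining equation that mentions z gives: tree(times(y, tree(tree(1, wrap(times(0, 1))), times(tree(wrap(times(0, 1)), tree(one, wrap(times(0, 1)))), tree(wrap(times(0, 1)), tree(one, wrap(times(0, 1))))))), wrap(times(times(0, k), 1))) =?= tree(times(y2, v), wrap(times(y, one))). Substituting into the earlier binding gives u := tree(wrap(times(0, 1)), tree(one, wrap(times(0, 1)))).
Decompose tree/2: p =?= 2,  q =?= tree(0, 1).
Bind p := 2; no other remaining equation mentions p.
Bind q := tree(0, 1); no other remaining equation mentions q.
Decompose tree/2: times(y, tree(tree(1, wrap(times(0, 1))), times(tree(wrap(times(0, 1)), tree(one, wrap(times(0, 1)))), tree(wrap(times(0, 1)), tree(one, wrap(times(0, 1))))))) =?= times(y2, v),  wrap(times(times(0, k), 1)) =?= wrap(times(y, one)).
Decompose times/2: y =?= y2,  tree(tree(1, wrap(times(0, 1))), times(tree(wrap(times(0, 1)), tree(one, wrap(times(0, 1)))), tree(wrap(times(0, 1)), tree(one, wrap(times(0, 1)))))) =?= v.
Bind y := y2; substituting into the one remaining equation that mentions y gives: wrap(times(times(0, k), 1)) =?= wrap(times(y2, one)).
Bind v := tree(tree(1, wrap(times(0, 1))), times(tree(wrap(times(0, 1)), tree(one, wrap(times(0, 1)))), tree(wrap(times(0, 1)), tree(one, wrap(times(0, 1)))))); no other remaining equation mentions v.
Decompose wrap/1: times(times(0, k), 1) =?= times(y2, one).
Decompose times/2: times(0, k) =?= y2,  1 =?= one.
Bind y2 := times(0, k); no other remaining equation mentions y2. Substituting into the earlier binding gives y := times(0, k).
Clash: constants 1 and one differ; no unifier exists.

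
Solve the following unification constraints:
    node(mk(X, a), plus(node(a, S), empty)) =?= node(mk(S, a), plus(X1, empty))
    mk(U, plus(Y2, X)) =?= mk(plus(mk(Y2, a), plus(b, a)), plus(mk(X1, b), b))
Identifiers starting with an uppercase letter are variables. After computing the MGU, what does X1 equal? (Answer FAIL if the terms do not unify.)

node(a, b)

Decompose node/2: mk(X, a) =?= mk(S, a),  plus(node(a, S), empty) =?= plus(X1, empty).
Decompose mk/2: X =?= S,  a =?= a.
Bind X := S; substituting into the one remaining equation that mentions X gives: mk(U, plus(Y2, S)) =?= mk(plus(mk(Y2, a), plus(b, a)), plus(mk(X1, b), b)).
Delete trivial equation a =?= a.
Decompose plus/2: node(a, S) =?= X1,  empty =?= empty.
Bind X1 := node(a, S); substituting into the one remaining equation that mentions X1 gives: mk(U, plus(Y2, S)) =?= mk(plus(mk(Y2, a), plus(b, a)), plus(mk(node(a, S), b), b)).
Delete trivial equation empty =?= empty.
Decompose mk/2: U =?= plus(mk(Y2, a), plus(b, a)),  plus(Y2, S) =?= plus(mk(node(a, S), b), b).
Bind U := plus(mk(Y2, a), plus(b, a)); no other remaining equation mentions U.
Decompose plus/2: Y2 =?= mk(node(a, S), b),  S =?= b.
Bind Y2 := mk(node(a, S), b); no other remaining equation mentions Y2. Substituting into the earlier binding gives U := plus(mk(mk(node(a, S), b), a), plus(b, a)).
Bind S := b. Substituting into the earlier bindings gives X := b, X1 := node(a, b), U := plus(mk(mk(node(a, b), b), a), plus(b, a)), Y2 := mk(node(a, b), b).
MGU = { X ↦ b, X1 ↦ node(a, b), U ↦ plus(mk(mk(node(a, b), b), a), plus(b, a)), Y2 ↦ mk(node(a, b), b), S ↦ b }, so X1 ↦ node(a, b).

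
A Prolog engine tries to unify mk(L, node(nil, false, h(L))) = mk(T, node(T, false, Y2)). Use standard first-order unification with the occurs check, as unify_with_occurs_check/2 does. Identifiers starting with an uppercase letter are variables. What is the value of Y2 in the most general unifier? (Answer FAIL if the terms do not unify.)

h(nil)

Decompose mk/2: L = T,  node(nil, false, h(L)) = node(T, false, Y2).
Bind L := T; substituting into the remaining equation gives: node(nil, false, h(T)) = node(T, false, Y2).
Decompose node/3: nil = T,  false = false,  h(T) = Y2.
Bind T := nil; substituting into the one remaining equation that mentions T gives: h(nil) = Y2. Substituting into the earlier binding gives L := nil.
Delete trivial equation false = false.
Bind Y2 := h(nil).
MGU = { L = nil, T = nil, Y2 = h(nil) }, so Y2 = h(nil).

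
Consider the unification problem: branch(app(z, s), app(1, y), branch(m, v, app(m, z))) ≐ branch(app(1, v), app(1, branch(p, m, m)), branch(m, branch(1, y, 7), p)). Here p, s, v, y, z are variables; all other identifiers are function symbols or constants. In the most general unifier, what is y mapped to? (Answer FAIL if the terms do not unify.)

branch(app(m, 1), m, m)

Decompose branch/3: app(z, s) ≐ app(1, v),  app(1, y) ≐ app(1, branch(p, m, m)),  branch(m, v, app(m, z)) ≐ branch(m, branch(1, y, 7), p).
Decompose app/2: z ≐ 1,  s ≐ v.
Bind z := 1; substituting into the one remaining equation that mentions z gives: branch(m, v, app(m, 1)) ≐ branch(m, branch(1, y, 7), p).
Bind s := v; no other remaining equation mentions s.
Decompose app/2: 1 ≐ 1,  y ≐ branch(p, m, m).
Delete trivial equation 1 ≐ 1.
Bind y := branch(p, m, m); substituting into the remaining equation gives: branch(m, v, app(m, 1)) ≐ branch(m, branch(1, branch(p, m, m), 7), p).
Decompose branch/3: m ≐ m,  v ≐ branch(1, branch(p, m, m), 7),  app(m, 1) ≐ p.
Delete trivial equation m ≐ m.
Bind v := branch(1, branch(p, m, m), 7); no other remaining equation mentions v. Substituting into the earlier binding gives s := branch(1, branch(p, m, m), 7).
Bind p := app(m, 1). Substituting into the earlier bindings gives s := branch(1, branch(app(m, 1), m, m), 7), y := branch(app(m, 1), m, m), v := branch(1, branch(app(m, 1), m, m), 7).
MGU = { z := 1, s := branch(1, branch(app(m, 1), m, m), 7), y := branch(app(m, 1), m, m), v := branch(1, branch(app(m, 1), m, m), 7), p := app(m, 1) }, so y := branch(app(m, 1), m, m).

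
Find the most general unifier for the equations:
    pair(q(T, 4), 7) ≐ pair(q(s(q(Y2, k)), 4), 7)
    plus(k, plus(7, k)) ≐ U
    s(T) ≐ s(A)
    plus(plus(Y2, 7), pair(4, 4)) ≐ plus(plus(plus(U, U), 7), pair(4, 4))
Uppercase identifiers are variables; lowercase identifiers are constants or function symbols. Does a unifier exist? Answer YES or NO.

Decompose pair/2: q(T, 4) ≐ q(s(q(Y2, k)), 4),  7 ≐ 7.
Decompose q/2: T ≐ s(q(Y2, k)),  4 ≐ 4.
Bind T := s(q(Y2, k)); substituting into the one remaining equation that mentions T gives: s(s(q(Y2, k))) ≐ s(A).
Delete trivial equation 4 ≐ 4.
Delete trivial equation 7 ≐ 7.
Bind U := plus(k, plus(7, k)); substituting into the one remaining equation that mentions U gives: plus(plus(Y2, 7), pair(4, 4)) ≐ plus(plus(plus(plus(k, plus(7, k)), plus(k, plus(7, k))), 7), pair(4, 4)).
Decompose s/1: s(q(Y2, k)) ≐ A.
Bind A := s(q(Y2, k)); no other remaining equation mentions A.
Decompose plus/2: plus(Y2, 7) ≐ plus(plus(plus(k, plus(7, k)), plus(k, plus(7, k))), 7),  pair(4, 4) ≐ pair(4, 4).
Decompose plus/2: Y2 ≐ plus(plus(k, plus(7, k)), plus(k, plus(7, k))),  7 ≐ 7.
Bind Y2 := plus(plus(k, plus(7, k)), plus(k, plus(7, k))); no other remaining equation mentions Y2. Substituting into the earlier bindings gives T := s(q(plus(plus(k, plus(7, k)), plus(k, plus(7, k))), k)), A := s(q(plus(plus(k, plus(7, k)), plus(k, plus(7, k))), k)).
Delete trivial equation 7 ≐ 7.
Delete trivial equation pair(4, 4) ≐ pair(4, 4).
No equations remain and no clash or occurs-check failure arose, so a unifier exists.

YES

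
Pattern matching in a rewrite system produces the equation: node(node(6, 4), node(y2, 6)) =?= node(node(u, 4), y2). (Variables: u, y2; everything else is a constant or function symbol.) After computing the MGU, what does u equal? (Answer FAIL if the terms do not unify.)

FAIL

Decompose node/2: node(6, 4) =?= node(u, 4),  node(y2, 6) =?= y2.
Decompose node/2: 6 =?= u,  4 =?= 4.
Bind u := 6; no other remaining equation mentions u.
Delete trivial equation 4 =?= 4.
Occurs check fails: y2 occurs in node(y2, 6); the equation y2 =?= node(y2, 6) has no finite solution.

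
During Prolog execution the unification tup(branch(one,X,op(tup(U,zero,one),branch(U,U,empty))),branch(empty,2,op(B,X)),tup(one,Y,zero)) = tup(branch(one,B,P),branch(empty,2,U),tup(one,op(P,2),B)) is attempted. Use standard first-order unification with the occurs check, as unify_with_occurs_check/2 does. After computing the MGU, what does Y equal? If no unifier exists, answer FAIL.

Decompose tup/3: branch(one,X,op(tup(U,zero,one),branch(U,U,empty))) = branch(one,B,P),  branch(empty,2,op(B,X)) = branch(empty,2,U),  tup(one,Y,zero) = tup(one,op(P,2),B).
Decompose branch/3: one = one,  X = B,  op(tup(U,zero,one),branch(U,U,empty)) = P.
Delete trivial equation one = one.
Bind X := B; substituting into the one remaining equation that mentions X gives: branch(empty,2,op(B,B)) = branch(empty,2,U).
Bind P := op(tup(U,zero,one),branch(U,U,empty)); substituting into the one remaining equation that mentions P gives: tup(one,Y,zero) = tup(one,op(op(tup(U,zero,one),branch(U,U,empty)),2),B).
Decompose branch/3: empty = empty,  2 = 2,  op(B,B) = U.
Delete trivial equation empty = empty.
Delete trivial equation 2 = 2.
Bind U := op(B,B); substituting into the remaining equation gives: tup(one,Y,zero) = tup(one,op(op(tup(op(B,B),zero,one),branch(op(B,B),op(B,B),empty)),2),B). Substituting into the earlier binding gives P := op(tup(op(B,B),zero,one),branch(op(B,B),op(B,B),empty)).
Decompose tup/3: one = one,  Y = op(op(tup(op(B,B),zero,one),branch(op(B,B),op(B,B),empty)),2),  zero = B.
Delete trivial equation one = one.
Bind Y := op(op(tup(op(B,B),zero,one),branch(op(B,B),op(B,B),empty)),2); no other remaining equation mentions Y.
Bind B := zero. Substituting into the earlier bindings gives X := zero, P := op(tup(op(zero,zero),zero,one),branch(op(zero,zero),op(zero,zero),empty)), U := op(zero,zero), Y := op(op(tup(op(zero,zero),zero,one),branch(op(zero,zero),op(zero,zero),empty)),2).
MGU = { X -> zero, P -> op(tup(op(zero,zero),zero,one),branch(op(zero,zero),op(zero,zero),empty)), U -> op(zero,zero), Y -> op(op(tup(op(zero,zero),zero,one),branch(op(zero,zero),op(zero,zero),empty)),2), B -> zero }, so Y -> op(op(tup(op(zero,zero),zero,one),branch(op(zero,zero),op(zero,zero),empty)),2).

op(op(tup(op(zero,zero),zero,one),branch(op(zero,zero),op(zero,zero),empty)),2)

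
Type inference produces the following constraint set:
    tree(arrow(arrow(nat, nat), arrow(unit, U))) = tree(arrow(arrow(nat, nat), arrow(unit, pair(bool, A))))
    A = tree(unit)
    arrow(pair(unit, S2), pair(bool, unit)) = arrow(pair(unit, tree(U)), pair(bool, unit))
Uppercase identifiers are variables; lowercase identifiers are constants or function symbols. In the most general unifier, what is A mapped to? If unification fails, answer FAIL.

tree(unit)

Decompose tree/1: arrow(arrow(nat, nat), arrow(unit, U)) = arrow(arrow(nat, nat), arrow(unit, pair(bool, A))).
Decompose arrow/2: arrow(nat, nat) = arrow(nat, nat),  arrow(unit, U) = arrow(unit, pair(bool, A)).
Delete trivial equation arrow(nat, nat) = arrow(nat, nat).
Decompose arrow/2: unit = unit,  U = pair(bool, A).
Delete trivial equation unit = unit.
Bind U := pair(bool, A); substituting into the one remaining equation that mentions U gives: arrow(pair(unit, S2), pair(bool, unit)) = arrow(pair(unit, tree(pair(bool, A))), pair(bool, unit)).
Bind A := tree(unit); substituting into the remaining equation gives: arrow(pair(unit, S2), pair(bool, unit)) = arrow(pair(unit, tree(pair(bool, tree(unit)))), pair(bool, unit)). Substituting into the earlier binding gives U := pair(bool, tree(unit)).
Decompose arrow/2: pair(unit, S2) = pair(unit, tree(pair(bool, tree(unit)))),  pair(bool, unit) = pair(bool, unit).
Decompose pair/2: unit = unit,  S2 = tree(pair(bool, tree(unit))).
Delete trivial equation unit = unit.
Bind S2 := tree(pair(bool, tree(unit))); no other remaining equation mentions S2.
Delete trivial equation pair(bool, unit) = pair(bool, unit).
MGU = { U -> pair(bool, tree(unit)), A -> tree(unit), S2 -> tree(pair(bool, tree(unit))) }, so A -> tree(unit).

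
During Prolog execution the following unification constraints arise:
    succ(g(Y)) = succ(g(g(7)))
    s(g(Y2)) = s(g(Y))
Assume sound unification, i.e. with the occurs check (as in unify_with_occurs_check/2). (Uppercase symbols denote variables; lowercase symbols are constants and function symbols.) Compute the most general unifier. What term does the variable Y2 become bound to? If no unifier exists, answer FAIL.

Decompose succ/1: g(Y) = g(g(7)).
Decompose g/1: Y = g(7).
Bind Y := g(7); substituting into the remaining equation gives: s(g(Y2)) = s(g(g(7))).
Decompose s/1: g(Y2) = g(g(7)).
Decompose g/1: Y2 = g(7).
Bind Y2 := g(7).
MGU = { Y ↦ g(7), Y2 ↦ g(7) }, so Y2 ↦ g(7).

g(7)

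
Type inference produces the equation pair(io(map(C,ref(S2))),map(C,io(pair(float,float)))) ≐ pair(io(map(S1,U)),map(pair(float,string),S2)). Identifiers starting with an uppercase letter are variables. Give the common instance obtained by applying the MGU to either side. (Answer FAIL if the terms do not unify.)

pair(io(map(pair(float,string),ref(io(pair(float,float))))),map(pair(float,string),io(pair(float,float))))

Decompose pair/2: io(map(C,ref(S2))) ≐ io(map(S1,U)),  map(C,io(pair(float,float))) ≐ map(pair(float,string),S2).
Decompose io/1: map(C,ref(S2)) ≐ map(S1,U).
Decompose map/2: C ≐ S1,  ref(S2) ≐ U.
Bind C := S1; substituting into the one remaining equation that mentions C gives: map(S1,io(pair(float,float))) ≐ map(pair(float,string),S2).
Bind U := ref(S2); no other remaining equation mentions U.
Decompose map/2: S1 ≐ pair(float,string),  io(pair(float,float)) ≐ S2.
Bind S1 := pair(float,string); no other remaining equation mentions S1. Substituting into the earlier binding gives C := pair(float,string).
Bind S2 := io(pair(float,float)). Substituting into the earlier binding gives U := ref(io(pair(float,float))).
Applying the MGU to either side gives pair(io(map(pair(float,string),ref(io(pair(float,float))))),map(pair(float,string),io(pair(float,float)))).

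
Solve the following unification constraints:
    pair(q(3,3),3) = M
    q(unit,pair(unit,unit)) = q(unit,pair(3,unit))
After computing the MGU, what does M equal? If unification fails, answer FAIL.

Bind M := pair(q(3,3),3); no other remaining equation mentions M.
Decompose q/2: unit = unit,  pair(unit,unit) = pair(3,unit).
Delete trivial equation unit = unit.
Decompose pair/2: unit = 3,  unit = unit.
Clash: constants unit and 3 differ; no unifier exists.

FAIL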